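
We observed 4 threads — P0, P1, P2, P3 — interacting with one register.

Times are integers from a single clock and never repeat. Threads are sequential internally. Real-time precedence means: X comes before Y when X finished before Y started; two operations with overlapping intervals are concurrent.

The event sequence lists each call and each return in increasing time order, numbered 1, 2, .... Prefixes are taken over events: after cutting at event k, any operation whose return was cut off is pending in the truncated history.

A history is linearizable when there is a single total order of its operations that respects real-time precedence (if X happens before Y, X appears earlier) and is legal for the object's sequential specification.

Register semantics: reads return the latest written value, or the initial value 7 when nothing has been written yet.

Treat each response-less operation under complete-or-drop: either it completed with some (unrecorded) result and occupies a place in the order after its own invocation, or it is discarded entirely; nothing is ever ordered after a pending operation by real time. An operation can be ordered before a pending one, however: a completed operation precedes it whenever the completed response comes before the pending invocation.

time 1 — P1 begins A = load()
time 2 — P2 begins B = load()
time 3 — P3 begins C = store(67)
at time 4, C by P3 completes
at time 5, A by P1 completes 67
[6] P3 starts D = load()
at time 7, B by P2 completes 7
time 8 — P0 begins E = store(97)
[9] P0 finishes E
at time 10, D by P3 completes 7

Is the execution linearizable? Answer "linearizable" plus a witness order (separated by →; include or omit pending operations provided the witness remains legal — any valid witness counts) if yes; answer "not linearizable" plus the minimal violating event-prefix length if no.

not linearizable — minimal violating prefix: 10 events

through event 9 a valid linearization exists; event 10 (D responding at time 10) ends that
real-time-consistent orders of the 5 completed operations: 14 — all fail the register replay
sample order A, B, C, D, E stalls at step 1 — A load() → 67 has no legal effect
sample order A, B, C, E, D stalls at step 1 — A load() → 67 has no legal effect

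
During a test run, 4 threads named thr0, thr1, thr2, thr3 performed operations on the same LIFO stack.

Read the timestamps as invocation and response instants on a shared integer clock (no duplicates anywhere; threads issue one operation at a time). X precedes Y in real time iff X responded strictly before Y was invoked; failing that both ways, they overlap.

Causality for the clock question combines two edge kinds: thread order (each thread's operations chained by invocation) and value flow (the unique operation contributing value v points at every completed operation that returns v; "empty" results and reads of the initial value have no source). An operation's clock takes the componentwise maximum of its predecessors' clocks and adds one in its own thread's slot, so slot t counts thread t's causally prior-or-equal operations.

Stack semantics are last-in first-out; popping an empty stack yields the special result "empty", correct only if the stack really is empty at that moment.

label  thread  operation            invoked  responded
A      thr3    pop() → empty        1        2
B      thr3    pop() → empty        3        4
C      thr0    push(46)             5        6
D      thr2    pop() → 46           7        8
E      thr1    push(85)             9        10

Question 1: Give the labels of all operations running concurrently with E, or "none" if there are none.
none

concurrent with E ([9,10]): every op whose interval crosses 9..10
A [1,2]: before
B [3,4]: before
C [5,6]: before
D [7,8]: before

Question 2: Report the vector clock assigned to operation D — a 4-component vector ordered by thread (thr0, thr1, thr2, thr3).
(1, 0, 1, 0)

A (invocation 1): nothing precedes it; thr3's component alone gives (0, 0, 0, 1)
E (invocation 9): nothing precedes it; thr1's component alone gives (0, 1, 0, 0)
C (invocation 5): nothing precedes it; thr0's component alone gives (1, 0, 0, 0)
B, invoked 3, takes VC(A)=(0, 0, 0, 1) under max, adds 1 for thr3 → (0, 0, 0, 2)
D, invoked 7, takes VC(C)=(1, 0, 0, 0) under max, adds 1 for thr2 → (1, 0, 1, 0)
target: VC(D) = (1, 0, 1, 0)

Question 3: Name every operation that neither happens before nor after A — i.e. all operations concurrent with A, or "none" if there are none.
none

A spans [1,2]: anything still running between times 1 and 2 counts as concurrent
B [3,4]: after
C [5,6]: after
D [7,8]: after
E [9,10]: after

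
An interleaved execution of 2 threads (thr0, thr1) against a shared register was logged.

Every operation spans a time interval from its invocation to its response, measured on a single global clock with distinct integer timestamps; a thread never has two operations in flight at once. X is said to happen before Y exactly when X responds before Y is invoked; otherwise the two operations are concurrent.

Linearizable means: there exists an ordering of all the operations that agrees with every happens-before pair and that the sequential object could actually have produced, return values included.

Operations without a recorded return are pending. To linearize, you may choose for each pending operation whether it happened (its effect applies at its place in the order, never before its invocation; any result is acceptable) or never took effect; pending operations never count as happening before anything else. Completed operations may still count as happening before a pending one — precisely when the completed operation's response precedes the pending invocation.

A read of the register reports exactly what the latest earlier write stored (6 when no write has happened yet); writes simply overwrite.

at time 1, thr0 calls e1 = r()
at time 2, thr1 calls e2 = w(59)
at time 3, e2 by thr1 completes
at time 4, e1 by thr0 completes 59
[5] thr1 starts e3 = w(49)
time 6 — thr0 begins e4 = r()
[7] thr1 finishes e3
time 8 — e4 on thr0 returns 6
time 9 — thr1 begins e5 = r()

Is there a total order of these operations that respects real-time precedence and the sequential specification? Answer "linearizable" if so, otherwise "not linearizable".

events 1..7 are fine; event 8 — the response of e4 at time 8 — makes the prefix non-linearizable
real-time-consistent orders of the 4 completed operations: 4 — all fail the register replay
for example e1, e2, e3, e4 fails at step 1: e1 r() → 59 is not legal there
for example e1, e2, e4, e3 fails at step 1: e1 r() → 59 is not legal there

not linearizable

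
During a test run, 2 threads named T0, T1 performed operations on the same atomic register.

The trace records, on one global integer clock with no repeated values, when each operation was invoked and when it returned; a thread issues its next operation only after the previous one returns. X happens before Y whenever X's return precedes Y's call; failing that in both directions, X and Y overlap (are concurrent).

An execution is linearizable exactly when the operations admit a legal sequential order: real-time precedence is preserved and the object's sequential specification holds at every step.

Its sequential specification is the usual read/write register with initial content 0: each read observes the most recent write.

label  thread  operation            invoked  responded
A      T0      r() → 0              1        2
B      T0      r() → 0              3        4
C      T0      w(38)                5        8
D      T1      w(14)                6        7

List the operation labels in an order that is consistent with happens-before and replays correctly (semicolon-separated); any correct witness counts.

A; B; C; D

step 1: A r() → 0 — value 0
step 2: B r() → 0 — value 0
step 3: C w(38) — value 38
step 4: D w(14) — value 14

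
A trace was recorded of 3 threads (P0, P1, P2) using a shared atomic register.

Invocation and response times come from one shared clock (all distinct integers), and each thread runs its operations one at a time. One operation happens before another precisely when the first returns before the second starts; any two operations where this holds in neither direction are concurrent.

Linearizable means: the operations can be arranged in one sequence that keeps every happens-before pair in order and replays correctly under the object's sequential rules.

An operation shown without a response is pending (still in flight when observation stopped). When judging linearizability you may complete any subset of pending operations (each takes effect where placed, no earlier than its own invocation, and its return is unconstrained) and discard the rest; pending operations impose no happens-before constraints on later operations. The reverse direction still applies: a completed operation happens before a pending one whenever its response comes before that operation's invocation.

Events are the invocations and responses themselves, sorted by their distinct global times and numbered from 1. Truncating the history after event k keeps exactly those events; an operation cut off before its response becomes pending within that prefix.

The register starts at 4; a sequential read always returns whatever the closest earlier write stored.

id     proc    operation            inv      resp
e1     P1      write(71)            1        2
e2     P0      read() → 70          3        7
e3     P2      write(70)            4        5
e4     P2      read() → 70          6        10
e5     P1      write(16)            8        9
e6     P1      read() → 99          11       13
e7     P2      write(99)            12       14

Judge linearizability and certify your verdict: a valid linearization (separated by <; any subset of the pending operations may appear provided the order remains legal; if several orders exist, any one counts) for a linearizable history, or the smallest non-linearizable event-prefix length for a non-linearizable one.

step 1: e1 write(71) — value 71
step 2: e3 write(70) — value 70
step 3: e2 read() → 70 — value 70
step 4: e4 read() → 70 — value 70
step 5: e5 write(16) — value 16
step 6: e7 write(99) — value 99
step 7: e6 read() → 99 — value 99

linearizable — witness: e1 < e3 < e2 < e4 < e5 < e7 < e6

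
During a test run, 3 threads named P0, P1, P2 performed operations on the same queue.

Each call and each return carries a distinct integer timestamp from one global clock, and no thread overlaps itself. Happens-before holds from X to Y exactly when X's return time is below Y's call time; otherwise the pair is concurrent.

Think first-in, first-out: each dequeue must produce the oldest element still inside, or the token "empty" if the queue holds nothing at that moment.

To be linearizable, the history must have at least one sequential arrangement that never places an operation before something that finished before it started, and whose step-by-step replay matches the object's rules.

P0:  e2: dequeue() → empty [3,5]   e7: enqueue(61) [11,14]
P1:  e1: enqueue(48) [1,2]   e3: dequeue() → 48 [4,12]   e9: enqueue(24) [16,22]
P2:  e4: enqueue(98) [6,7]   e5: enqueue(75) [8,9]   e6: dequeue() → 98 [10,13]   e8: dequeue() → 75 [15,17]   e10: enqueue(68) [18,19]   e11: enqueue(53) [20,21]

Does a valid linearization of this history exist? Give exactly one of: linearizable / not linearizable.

linearizable

a witness: e1, e3, e2, e4, e5, e6, e7, e8, e9, e10, e11
1. e1 enqueue(48), leaving queue <48>
2. e3 dequeue() → 48, leaving queue <>
3. e2 dequeue() → empty, leaving queue <>
4. e4 enqueue(98), leaving queue <98>
5. e5 enqueue(75), leaving queue <98,75>
6. e6 dequeue() → 98, leaving queue <75>
7. e7 enqueue(61), leaving queue <75,61>
8. e8 dequeue() → 75, leaving queue <61>
9. e9 enqueue(24), leaving queue <61,24>
10. e10 enqueue(68), leaving queue <61,24,68>
11. e11 enqueue(53), leaving queue <61,24,68,53>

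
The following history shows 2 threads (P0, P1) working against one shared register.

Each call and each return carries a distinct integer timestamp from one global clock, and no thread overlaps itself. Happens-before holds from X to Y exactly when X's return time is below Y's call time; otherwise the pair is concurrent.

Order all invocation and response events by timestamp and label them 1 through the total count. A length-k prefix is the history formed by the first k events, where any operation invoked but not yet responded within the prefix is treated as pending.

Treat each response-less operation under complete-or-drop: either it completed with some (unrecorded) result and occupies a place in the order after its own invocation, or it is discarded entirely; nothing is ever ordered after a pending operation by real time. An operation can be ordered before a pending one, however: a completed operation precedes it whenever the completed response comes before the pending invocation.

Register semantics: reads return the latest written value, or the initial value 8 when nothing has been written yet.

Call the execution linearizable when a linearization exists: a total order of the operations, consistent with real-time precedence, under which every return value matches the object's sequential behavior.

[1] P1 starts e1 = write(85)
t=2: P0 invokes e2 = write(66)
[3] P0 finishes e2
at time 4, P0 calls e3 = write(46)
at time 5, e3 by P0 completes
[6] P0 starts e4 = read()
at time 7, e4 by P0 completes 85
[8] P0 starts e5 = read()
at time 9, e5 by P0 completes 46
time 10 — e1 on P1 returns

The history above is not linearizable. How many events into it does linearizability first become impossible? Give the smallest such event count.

9

a valid linearization of events 1..8 exists, for instance e2, e3, e1, e4:
step 1: e2 write(66) — value 66
step 2: e3 write(46) — value 46
step 3: e1 write(85) (pending, included) — value 85
step 4: e4 read() → 85 — value 85
include event 9 — e5 responding at 9 — and every candidate order breaks
include/drop combinations of the 1 pending operation (e1) were all tried; none helps
one such order, e2, e3, e4, e5 (pending dropped), breaks at step 3 where e4 read() → 85 is illegal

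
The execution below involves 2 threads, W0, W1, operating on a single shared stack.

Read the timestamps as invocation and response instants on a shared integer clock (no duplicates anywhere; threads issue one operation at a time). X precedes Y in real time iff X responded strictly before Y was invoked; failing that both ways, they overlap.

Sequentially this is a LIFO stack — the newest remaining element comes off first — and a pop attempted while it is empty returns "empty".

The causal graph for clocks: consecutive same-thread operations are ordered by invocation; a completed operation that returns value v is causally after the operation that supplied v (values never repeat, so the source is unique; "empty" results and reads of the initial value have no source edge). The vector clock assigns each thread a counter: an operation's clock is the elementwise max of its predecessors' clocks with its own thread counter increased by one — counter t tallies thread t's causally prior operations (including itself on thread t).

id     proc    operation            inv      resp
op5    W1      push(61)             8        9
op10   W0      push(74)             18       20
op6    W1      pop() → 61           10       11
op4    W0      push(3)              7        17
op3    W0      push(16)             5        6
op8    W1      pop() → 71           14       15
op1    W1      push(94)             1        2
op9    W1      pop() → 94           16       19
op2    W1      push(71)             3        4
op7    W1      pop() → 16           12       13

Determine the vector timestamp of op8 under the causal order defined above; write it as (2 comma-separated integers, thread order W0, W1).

no predecessors for op1 (invoked 1): W1 increments from zero → (0, 1)
no predecessors for op3 (invoked 5): W0 increments from zero → (1, 0)
from VC(op1)=(0, 1), op2 (invoked 3) maxes components and bumps W1 → (0, 2)
from VC(op3)=(1, 0), op4 (invoked 7) maxes components and bumps W0 → (2, 0)
from VC(op2)=(0, 2), op5 (invoked 8) maxes components and bumps W1 → (0, 3)
from VC(op4)=(2, 0), op10 (invoked 18) maxes components and bumps W0 → (3, 0)
from VC(op5)=(0, 3), op6 (invoked 10) maxes components and bumps W1 → (0, 4)
from VC(op3)=(1, 0), VC(op6)=(0, 4), op7 (invoked 12) maxes components and bumps W1 → (1, 5)
from VC(op2)=(0, 2), VC(op7)=(1, 5), op8 (invoked 14) maxes components and bumps W1 → (1, 6)
from VC(op1)=(0, 1), VC(op8)=(1, 6), op9 (invoked 16) maxes components and bumps W1 → (1, 7)
target: VC(op8) = (1, 6)

(1, 6)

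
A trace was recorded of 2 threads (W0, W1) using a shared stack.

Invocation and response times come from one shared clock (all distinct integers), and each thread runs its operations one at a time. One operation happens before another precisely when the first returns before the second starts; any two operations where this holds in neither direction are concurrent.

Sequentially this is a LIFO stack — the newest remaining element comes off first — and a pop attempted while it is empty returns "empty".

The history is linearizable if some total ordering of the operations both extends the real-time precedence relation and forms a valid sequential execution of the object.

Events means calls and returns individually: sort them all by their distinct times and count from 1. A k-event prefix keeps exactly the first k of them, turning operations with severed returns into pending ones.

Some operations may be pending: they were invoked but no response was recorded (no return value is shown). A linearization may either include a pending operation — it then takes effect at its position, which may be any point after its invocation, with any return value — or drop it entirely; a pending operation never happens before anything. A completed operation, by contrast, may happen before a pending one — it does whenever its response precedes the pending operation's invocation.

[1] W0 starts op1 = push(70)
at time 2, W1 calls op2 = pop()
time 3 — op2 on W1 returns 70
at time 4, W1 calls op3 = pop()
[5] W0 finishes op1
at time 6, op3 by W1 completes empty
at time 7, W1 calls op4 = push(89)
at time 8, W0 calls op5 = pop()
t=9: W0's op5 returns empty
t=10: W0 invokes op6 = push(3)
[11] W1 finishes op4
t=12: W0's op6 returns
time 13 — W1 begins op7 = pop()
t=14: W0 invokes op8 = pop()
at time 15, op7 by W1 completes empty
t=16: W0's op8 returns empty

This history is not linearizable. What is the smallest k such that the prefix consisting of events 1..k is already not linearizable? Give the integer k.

15

a valid linearization of events 1..14 exists, for instance op1, op2, op3, op5, op4, op6:
1. op1 push(70), leaving stack <70>
2. op2 pop() → 70, leaving stack <>
3. op3 pop() → empty, leaving stack <>
4. op5 pop() → empty, leaving stack <>
5. op4 push(89), leaving stack <89>
6. op6 push(3), leaving stack <89,3>
include event 15 — op7 responding at 15 — and every candidate order breaks
including or dropping the 1 pending operation (op8) in any combination fails
e.g. op1, op2, op3, op4, op5, op6, op7 (pending dropped): illegal at step 5, since op5 pop() → empty cannot apply there
e.g. op1, op2, op3, op5, op4, op6, op7 (pending dropped): illegal at step 7, since op7 pop() → empty cannot apply there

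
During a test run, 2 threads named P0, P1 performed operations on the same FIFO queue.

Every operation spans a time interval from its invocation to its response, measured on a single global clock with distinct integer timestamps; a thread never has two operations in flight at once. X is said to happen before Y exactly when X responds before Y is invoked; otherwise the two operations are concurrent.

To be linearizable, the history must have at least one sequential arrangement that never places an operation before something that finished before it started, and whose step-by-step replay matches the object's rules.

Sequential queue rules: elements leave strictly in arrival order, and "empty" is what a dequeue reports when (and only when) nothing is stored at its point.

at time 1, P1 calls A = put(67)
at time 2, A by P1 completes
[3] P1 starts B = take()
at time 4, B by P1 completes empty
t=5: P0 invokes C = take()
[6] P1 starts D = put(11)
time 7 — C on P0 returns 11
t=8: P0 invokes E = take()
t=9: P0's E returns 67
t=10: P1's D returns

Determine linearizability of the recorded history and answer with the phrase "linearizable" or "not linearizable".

not linearizable

already the first 4 events (up to B's response at time 4) admit no linearization; the first 3 still do
a single order respects real time; the 2 completed FIFO queue operations fail replay along it
for example A, B fails at step 2: B take() → empty is not legal there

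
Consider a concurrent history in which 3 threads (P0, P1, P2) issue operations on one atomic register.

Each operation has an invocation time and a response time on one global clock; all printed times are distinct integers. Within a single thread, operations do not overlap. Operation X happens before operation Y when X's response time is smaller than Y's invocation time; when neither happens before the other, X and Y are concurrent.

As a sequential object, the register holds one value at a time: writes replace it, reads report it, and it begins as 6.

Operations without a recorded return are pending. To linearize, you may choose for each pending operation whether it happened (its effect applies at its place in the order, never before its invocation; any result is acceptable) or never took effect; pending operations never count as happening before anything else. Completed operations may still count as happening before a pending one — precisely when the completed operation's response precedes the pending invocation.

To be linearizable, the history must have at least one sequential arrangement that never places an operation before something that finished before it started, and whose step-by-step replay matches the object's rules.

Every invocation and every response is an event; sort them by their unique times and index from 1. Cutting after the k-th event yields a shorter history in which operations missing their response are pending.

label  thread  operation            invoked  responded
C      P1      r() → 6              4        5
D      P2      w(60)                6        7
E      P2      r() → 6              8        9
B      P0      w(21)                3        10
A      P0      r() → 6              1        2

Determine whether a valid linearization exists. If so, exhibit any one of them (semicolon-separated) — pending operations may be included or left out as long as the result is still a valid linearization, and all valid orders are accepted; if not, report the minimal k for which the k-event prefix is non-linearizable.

not linearizable — minimal violating prefix: 9 events

through event 8 a valid linearization exists; event 9 (E responding at time 9) ends that
the sole real-time-consistent order of 4 completed operations fails the atomic register replay
no completion choice of the 1 pending operation (B) rescues it — every subset was tried
one such order, A, C, D, E (pending dropped), breaks at step 4 where E r() → 6 is illegal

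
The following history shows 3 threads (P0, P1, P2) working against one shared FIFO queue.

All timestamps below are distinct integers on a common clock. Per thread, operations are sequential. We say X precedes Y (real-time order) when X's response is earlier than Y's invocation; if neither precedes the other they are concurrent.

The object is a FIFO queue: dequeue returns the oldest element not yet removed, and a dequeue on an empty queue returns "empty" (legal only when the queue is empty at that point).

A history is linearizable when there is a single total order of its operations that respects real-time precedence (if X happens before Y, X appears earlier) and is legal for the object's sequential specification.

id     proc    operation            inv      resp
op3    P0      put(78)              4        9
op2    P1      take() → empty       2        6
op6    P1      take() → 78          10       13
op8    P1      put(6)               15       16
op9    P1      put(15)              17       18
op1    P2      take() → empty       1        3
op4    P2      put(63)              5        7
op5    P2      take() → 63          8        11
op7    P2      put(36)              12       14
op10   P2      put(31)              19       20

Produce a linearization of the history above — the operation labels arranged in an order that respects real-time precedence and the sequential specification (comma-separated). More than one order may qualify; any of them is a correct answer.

op1, op2, op3, op4, op6, op5, op7, op8, op9, op10

after step 1 (op1 take() → empty): queue <>
after step 2 (op2 take() → empty): queue <>
after step 3 (op3 put(78)): queue <78>
after step 4 (op4 put(63)): queue <78,63>
after step 5 (op6 take() → 78): queue <63>
after step 6 (op5 take() → 63): queue <>
after step 7 (op7 put(36)): queue <36>
after step 8 (op8 put(6)): queue <36,6>
after step 9 (op9 put(15)): queue <36,6,15>
after step 10 (op10 put(31)): queue <36,6,15,31>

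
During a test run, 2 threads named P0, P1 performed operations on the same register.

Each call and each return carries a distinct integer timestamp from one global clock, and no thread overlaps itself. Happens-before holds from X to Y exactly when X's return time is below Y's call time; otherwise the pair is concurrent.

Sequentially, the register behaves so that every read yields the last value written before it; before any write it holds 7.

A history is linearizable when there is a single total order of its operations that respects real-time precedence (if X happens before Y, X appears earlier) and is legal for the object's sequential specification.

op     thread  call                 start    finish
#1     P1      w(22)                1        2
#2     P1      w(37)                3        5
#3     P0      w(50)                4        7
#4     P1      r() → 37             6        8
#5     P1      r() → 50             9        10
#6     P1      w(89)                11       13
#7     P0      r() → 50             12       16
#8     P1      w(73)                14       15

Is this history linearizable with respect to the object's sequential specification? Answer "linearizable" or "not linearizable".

one valid linearization: #1, #2, #4, #3, #5, #7, #6, #8
1. #1 w(22), leaving value 22
2. #2 w(37), leaving value 37
3. #4 r() → 37, leaving value 37
4. #3 w(50), leaving value 50
5. #5 r() → 50, leaving value 50
6. #7 r() → 50, leaving value 50
7. #6 w(89), leaving value 89
8. #8 w(73), leaving value 73

linearizable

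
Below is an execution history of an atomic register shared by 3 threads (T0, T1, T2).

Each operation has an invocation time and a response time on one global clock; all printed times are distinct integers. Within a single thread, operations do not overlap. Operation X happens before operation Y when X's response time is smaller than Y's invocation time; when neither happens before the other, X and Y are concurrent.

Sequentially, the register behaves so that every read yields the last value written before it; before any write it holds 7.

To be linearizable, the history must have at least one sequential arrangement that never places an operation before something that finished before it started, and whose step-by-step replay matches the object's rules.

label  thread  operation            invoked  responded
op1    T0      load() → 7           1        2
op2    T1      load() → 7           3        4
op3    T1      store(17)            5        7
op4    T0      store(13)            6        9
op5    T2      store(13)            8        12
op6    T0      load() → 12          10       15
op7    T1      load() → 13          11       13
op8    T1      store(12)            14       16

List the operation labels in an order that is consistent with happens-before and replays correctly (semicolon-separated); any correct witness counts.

step 1: op1 load() → 7 — value 7
step 2: op2 load() → 7 — value 7
step 3: op3 store(17) — value 17
step 4: op4 store(13) — value 13
step 5: op5 store(13) — value 13
step 6: op7 load() → 13 — value 13
step 7: op8 store(12) — value 12
step 8: op6 load() → 12 — value 12

op1; op2; op3; op4; op5; op7; op8; op6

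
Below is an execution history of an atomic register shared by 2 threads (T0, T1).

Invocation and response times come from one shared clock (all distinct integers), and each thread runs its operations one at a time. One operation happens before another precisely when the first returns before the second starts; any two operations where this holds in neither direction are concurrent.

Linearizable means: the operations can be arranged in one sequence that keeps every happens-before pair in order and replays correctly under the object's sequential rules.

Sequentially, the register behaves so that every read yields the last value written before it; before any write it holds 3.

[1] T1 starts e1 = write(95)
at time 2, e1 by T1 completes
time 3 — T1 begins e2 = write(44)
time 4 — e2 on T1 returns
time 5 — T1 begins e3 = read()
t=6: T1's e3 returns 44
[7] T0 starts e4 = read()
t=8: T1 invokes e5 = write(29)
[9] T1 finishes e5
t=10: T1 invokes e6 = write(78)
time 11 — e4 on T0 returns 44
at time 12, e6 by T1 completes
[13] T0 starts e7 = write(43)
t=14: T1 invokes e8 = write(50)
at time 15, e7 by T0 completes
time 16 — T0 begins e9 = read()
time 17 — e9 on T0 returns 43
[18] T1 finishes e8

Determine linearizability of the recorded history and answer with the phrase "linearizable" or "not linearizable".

witness order: e1, e2, e3, e4, e5, e6, e7, e9, e8
1. e1 write(95), leaving value 95
2. e2 write(44), leaving value 44
3. e3 read() → 44, leaving value 44
4. e4 read() → 44, leaving value 44
5. e5 write(29), leaving value 29
6. e6 write(78), leaving value 78
7. e7 write(43), leaving value 43
8. e9 read() → 43, leaving value 43
9. e8 write(50), leaving value 50

linearizable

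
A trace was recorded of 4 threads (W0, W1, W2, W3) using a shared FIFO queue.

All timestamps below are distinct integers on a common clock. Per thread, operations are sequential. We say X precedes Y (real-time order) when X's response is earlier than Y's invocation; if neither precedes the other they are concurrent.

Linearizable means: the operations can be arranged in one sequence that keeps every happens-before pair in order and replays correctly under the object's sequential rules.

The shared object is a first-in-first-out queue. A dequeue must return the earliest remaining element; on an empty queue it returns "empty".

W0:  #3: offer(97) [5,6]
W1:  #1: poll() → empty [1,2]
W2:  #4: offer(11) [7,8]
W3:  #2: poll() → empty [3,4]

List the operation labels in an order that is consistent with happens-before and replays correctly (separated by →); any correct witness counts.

#1 → #2 → #3 → #4

1. #1 poll() → empty, leaving queue <>
2. #2 poll() → empty, leaving queue <>
3. #3 offer(97), leaving queue <97>
4. #4 offer(11), leaving queue <97,11>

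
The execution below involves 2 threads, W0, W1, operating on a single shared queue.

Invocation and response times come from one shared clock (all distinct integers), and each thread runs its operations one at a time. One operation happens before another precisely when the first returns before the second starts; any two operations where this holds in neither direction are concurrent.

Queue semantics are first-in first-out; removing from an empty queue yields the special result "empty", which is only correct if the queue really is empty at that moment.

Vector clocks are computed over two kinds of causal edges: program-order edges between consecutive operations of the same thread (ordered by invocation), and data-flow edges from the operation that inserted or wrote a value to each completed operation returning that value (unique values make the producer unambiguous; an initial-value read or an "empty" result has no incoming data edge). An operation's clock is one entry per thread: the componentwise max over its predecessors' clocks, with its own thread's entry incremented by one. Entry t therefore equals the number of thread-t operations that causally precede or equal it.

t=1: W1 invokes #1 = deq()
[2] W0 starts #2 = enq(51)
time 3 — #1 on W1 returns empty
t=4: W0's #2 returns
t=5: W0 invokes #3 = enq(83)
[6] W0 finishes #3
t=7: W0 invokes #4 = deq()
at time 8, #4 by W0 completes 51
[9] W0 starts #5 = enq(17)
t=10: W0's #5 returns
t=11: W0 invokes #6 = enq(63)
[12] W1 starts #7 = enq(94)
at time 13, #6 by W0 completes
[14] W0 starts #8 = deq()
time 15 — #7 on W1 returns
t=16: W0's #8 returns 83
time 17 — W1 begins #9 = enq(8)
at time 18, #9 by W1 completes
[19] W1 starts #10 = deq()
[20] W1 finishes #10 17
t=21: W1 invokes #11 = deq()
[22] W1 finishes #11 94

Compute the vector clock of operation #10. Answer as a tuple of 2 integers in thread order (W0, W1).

(4, 4)

invoked at 1, #1 has no predecessors; its own W1 bump gives (0, 1)
invoked at 2, #2 has no predecessors; its own W0 bump gives (1, 0)
#7 (invocation 12): componentwise max over VC(#1)=(0, 1), +1 at W1, giving (0, 2)
#3 (invocation 5): componentwise max over VC(#2)=(1, 0), +1 at W0, giving (2, 0)
#9 (invocation 17): componentwise max over VC(#7)=(0, 2), +1 at W1, giving (0, 3)
#4 (invocation 7): componentwise max over VC(#2)=(1, 0), VC(#3)=(2, 0), +1 at W0, giving (3, 0)
#5 (invocation 9): componentwise max over VC(#4)=(3, 0), +1 at W0, giving (4, 0)
#6 (invocation 11): componentwise max over VC(#5)=(4, 0), +1 at W0, giving (5, 0)
#8 (invocation 14): componentwise max over VC(#3)=(2, 0), VC(#6)=(5, 0), +1 at W0, giving (6, 0)
#10 (invocation 19): componentwise max over VC(#5)=(4, 0), VC(#9)=(0, 3), +1 at W1, giving (4, 4)
#11 (invocation 21): componentwise max over VC(#7)=(0, 2), VC(#10)=(4, 4), +1 at W1, giving (4, 5)
target: VC(#10) = (4, 4)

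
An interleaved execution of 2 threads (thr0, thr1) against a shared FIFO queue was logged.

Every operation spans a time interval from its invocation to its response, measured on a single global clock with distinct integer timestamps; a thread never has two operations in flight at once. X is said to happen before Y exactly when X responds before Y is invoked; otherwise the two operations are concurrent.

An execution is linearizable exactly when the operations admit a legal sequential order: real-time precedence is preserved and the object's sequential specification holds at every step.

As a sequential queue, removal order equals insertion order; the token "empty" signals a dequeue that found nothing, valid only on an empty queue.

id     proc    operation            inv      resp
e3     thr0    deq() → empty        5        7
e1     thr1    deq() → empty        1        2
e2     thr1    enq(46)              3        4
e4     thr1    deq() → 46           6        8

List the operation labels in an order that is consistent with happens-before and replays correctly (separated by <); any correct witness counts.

e1 < e2 < e4 < e3

step 1: e1 deq() → empty — queue <>
step 2: e2 enq(46) — queue <46>
step 3: e4 deq() → 46 — queue <>
step 4: e3 deq() → empty — queue <>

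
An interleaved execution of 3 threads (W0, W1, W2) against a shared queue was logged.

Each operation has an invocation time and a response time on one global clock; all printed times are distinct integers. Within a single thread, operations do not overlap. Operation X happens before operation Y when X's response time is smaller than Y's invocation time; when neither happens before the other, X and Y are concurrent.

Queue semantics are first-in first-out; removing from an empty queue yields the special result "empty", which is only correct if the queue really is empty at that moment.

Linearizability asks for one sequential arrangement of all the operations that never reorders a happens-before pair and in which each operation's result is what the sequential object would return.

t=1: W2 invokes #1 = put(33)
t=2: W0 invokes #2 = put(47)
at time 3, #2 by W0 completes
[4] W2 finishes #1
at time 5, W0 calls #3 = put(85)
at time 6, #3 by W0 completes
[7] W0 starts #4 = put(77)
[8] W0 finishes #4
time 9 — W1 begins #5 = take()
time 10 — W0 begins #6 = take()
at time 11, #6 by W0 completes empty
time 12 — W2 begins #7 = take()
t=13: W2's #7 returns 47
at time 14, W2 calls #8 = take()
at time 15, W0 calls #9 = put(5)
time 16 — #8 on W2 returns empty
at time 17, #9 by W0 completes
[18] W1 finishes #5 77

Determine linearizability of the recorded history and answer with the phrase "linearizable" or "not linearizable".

not linearizable

events 1..10 are fine; event 11 — the response of #6 at time 11 — makes the prefix non-linearizable
all 2 real-time-respecting orders fail — 5 completed queue operations, no legal replay
every completion of the 1 pending operation (#5) was checked; none linearizes
sample order #1, #2, #3, #4, #6 (pending dropped) stalls at step 5 — #6 take() → empty has no legal effect
sample order #2, #1, #3, #4, #6 (pending dropped) stalls at step 5 — #6 take() → empty has no legal effect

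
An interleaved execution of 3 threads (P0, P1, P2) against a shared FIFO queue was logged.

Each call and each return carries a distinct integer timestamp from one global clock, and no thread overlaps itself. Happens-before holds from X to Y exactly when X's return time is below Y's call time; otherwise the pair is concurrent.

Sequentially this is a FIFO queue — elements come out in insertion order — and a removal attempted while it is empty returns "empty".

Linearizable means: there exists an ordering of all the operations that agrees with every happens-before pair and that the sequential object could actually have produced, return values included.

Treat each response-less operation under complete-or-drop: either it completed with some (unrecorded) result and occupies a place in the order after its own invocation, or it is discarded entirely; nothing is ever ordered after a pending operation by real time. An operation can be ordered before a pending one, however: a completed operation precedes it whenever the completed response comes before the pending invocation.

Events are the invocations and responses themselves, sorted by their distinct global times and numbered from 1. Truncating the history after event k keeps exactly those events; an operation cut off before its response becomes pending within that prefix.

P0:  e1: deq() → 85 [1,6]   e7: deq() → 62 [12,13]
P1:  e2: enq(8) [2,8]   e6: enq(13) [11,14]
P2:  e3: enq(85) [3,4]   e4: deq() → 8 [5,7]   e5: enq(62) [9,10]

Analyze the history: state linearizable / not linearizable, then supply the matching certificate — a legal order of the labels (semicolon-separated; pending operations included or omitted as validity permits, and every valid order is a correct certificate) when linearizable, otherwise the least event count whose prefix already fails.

linearizable — witness: e2; e3; e4; e1; e5; e6; e7

step 1: e2 enq(8) — queue <8>
step 2: e3 enq(85) — queue <8,85>
step 3: e4 deq() → 8 — queue <85>
step 4: e1 deq() → 85 — queue <>
step 5: e5 enq(62) — queue <62>
step 6: e6 enq(13) — queue <62,13>
step 7: e7 deq() → 62 — queue <13>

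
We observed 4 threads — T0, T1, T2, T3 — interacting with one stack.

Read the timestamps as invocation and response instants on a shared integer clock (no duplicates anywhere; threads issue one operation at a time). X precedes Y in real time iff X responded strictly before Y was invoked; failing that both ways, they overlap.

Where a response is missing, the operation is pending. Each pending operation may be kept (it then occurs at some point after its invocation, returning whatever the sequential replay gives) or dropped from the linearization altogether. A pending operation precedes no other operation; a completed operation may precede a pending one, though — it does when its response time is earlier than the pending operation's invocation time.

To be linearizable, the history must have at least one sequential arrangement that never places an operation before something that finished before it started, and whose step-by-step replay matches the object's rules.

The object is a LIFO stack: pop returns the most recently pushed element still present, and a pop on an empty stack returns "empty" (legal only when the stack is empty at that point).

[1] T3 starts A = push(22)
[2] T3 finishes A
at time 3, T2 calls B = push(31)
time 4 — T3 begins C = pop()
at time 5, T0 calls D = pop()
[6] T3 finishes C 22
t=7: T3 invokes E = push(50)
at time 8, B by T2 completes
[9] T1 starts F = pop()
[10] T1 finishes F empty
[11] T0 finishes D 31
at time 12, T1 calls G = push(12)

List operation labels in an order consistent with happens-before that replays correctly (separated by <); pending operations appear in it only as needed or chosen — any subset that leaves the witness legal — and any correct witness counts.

A < B < D < C < F

1. A push(22), leaving stack <22>
2. B push(31), leaving stack <22,31>
3. D pop() → 31, leaving stack <22>
4. C pop() → 22, leaving stack <>
5. F pop() → empty, leaving stack <>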